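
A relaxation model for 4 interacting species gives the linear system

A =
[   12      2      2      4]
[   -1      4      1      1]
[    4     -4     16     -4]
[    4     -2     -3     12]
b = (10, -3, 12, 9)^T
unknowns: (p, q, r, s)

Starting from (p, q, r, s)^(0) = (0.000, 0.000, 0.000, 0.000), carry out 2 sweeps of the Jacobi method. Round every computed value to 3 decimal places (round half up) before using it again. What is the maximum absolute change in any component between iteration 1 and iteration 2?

0.250

Iteration 1:
  p = (10 - (2)·0.000 - (2)·0.000 - (4)·0.000) / (12) = 0.833
  q = (-3 - (-1)·0.000 - (1)·0.000 - (1)·0.000) / (4) = -0.750
  r = (12 - (4)·0.000 - (-4)·0.000 - (-4)·0.000) / (16) = 0.750
  s = (9 - (4)·0.000 - (-2)·0.000 - (-3)·0.000) / (12) = 0.750
Iteration 2:
  p = (10 - (2)·-0.750 - (2)·0.750 - (4)·0.750) / (12) = 0.583
  q = (-3 - (-1)·0.833 - (1)·0.750 - (1)·0.750) / (4) = -0.917
  r = (12 - (4)·0.833 - (-4)·-0.750 - (-4)·0.750) / (16) = 0.542
  s = (9 - (4)·0.833 - (-2)·-0.750 - (-3)·0.750) / (12) = 0.535
Change: (-0.250, -0.167, -0.208, -0.215) → max |·| = 0.250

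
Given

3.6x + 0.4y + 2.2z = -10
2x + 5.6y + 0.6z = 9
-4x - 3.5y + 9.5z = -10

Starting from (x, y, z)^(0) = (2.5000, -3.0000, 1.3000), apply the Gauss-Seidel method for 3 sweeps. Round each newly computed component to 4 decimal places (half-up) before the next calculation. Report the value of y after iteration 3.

Iteration 1:
  x = (-10 - (0.4)·-3.0000 - (2.2)·1.3000) / (3.6) = -3.2389
  y = (9 - (2)·-3.2389 - (0.6)·1.3000) / (5.6) = 2.6246
  z = (-10 - (-4)·-3.2389 - (-3.5)·2.6246) / (9.5) = -1.4494
Iteration 2:
  x = (-10 - (0.4)·2.6246 - (2.2)·-1.4494) / (3.6) = -2.1837
  y = (9 - (2)·-2.1837 - (0.6)·-1.4494) / (5.6) = 2.5423
  z = (-10 - (-4)·-2.1837 - (-3.5)·2.5423) / (9.5) = -1.0354
Iteration 3:
  x = (-10 - (0.4)·2.5423 - (2.2)·-1.0354) / (3.6) = -2.4275
  y = (9 - (2)·-2.4275 - (0.6)·-1.0354) / (5.6) = 2.5850
  z = (-10 - (-4)·-2.4275 - (-3.5)·2.5850) / (9.5) = -1.1224

2.5850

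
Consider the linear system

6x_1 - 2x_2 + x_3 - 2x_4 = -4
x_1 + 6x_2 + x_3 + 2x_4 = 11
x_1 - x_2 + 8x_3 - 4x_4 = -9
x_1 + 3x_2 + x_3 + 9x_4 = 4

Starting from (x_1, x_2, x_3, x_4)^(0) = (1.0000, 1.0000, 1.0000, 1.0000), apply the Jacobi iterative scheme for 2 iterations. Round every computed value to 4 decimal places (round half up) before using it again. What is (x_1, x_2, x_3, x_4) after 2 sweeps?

Iteration 1:
  x_1 = (-4 - (-2)·1.0000 - (1)·1.0000 - (-2)·1.0000) / (6) = -0.1667
  x_2 = (11 - (1)·1.0000 - (1)·1.0000 - (2)·1.0000) / (6) = 1.1667
  x_3 = (-9 - (1)·1.0000 - (-1)·1.0000 - (-4)·1.0000) / (8) = -0.6250
  x_4 = (4 - (1)·1.0000 - (3)·1.0000 - (1)·1.0000) / (9) = -0.1111
Iteration 2:
  x_1 = (-4 - (-2)·1.1667 - (1)·-0.6250 - (-2)·-0.1111) / (6) = -0.2106
  x_2 = (11 - (1)·-0.1667 - (1)·-0.6250 - (2)·-0.1111) / (6) = 2.0023
  x_3 = (-9 - (1)·-0.1667 - (-1)·1.1667 - (-4)·-0.1111) / (8) = -1.0139
  x_4 = (4 - (1)·-0.1667 - (3)·1.1667 - (1)·-0.6250) / (9) = 0.1435

(-0.2106, 2.0023, -1.0139, 0.1435)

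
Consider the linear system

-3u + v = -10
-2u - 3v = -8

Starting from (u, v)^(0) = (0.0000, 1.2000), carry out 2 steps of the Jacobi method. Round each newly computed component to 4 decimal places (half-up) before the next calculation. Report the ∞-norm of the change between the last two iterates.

Iteration 1:
  u = (-10 - (1)·1.2000) / (-3) = 3.7333
  v = (-8 - (-2)·0.0000) / (-3) = 2.6667
Iteration 2:
  u = (-10 - (1)·2.6667) / (-3) = 4.2222
  v = (-8 - (-2)·3.7333) / (-3) = 0.1778
Change: (0.4889, -2.4889) → max |·| = 2.4889

2.4889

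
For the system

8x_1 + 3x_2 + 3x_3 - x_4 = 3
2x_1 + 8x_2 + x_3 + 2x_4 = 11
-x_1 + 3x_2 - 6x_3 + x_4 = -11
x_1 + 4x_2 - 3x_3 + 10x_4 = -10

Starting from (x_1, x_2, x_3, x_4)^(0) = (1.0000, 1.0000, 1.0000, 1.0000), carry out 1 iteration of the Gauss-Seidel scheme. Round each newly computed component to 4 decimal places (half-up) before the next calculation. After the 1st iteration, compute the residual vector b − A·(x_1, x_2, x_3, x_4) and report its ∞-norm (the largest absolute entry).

Iteration 1:
  x_1 = (3 - (3)·1.0000 - (3)·1.0000 - (-1)·1.0000) / (8) = -0.2500
  x_2 = (11 - (2)·-0.2500 - (1)·1.0000 - (2)·1.0000) / (8) = 1.0625
  x_3 = (-11 - (-1)·-0.2500 - (3)·1.0625 - (1)·1.0000) / (-6) = 2.5729
  x_4 = (-10 - (1)·-0.2500 - (4)·1.0625 - (-3)·2.5729) / (10) = -0.6281
Residual b − A·x = (-6.5343, 1.6833, 1.6280, -0.0003); ∞-norm = 6.5343

6.5343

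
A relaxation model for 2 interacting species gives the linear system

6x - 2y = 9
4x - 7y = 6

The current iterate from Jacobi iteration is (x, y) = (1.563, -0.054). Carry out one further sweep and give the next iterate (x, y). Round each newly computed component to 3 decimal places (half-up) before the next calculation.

(1.482, 0.036)

One sweep:
  x = (9 - (-2)·-0.054) / (6) = 1.482
  y = (6 - (4)·1.563) / (-7) = 0.036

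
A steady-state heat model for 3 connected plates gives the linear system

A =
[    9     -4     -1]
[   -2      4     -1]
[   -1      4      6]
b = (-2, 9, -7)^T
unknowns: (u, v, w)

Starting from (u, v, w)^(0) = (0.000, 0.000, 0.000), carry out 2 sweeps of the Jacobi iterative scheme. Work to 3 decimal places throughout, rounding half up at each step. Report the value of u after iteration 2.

0.648

Iteration 1:
  u = (-2 - (-4)·0.000 - (-1)·0.000) / (9) = -0.222
  v = (9 - (-2)·0.000 - (-1)·0.000) / (4) = 2.250
  w = (-7 - (-1)·0.000 - (4)·0.000) / (6) = -1.167
Iteration 2:
  u = (-2 - (-4)·2.250 - (-1)·-1.167) / (9) = 0.648
  v = (9 - (-2)·-0.222 - (-1)·-1.167) / (4) = 1.847
  w = (-7 - (-1)·-0.222 - (4)·2.250) / (6) = -2.704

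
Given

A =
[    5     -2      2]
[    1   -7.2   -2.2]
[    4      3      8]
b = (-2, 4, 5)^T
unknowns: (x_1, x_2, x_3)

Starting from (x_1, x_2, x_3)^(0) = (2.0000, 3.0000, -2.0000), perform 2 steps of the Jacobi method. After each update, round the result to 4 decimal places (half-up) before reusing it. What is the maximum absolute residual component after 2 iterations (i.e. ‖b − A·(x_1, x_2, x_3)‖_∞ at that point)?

5.6918

Iteration 1:
  x_1 = (-2 - (-2)·3.0000 - (2)·-2.0000) / (5) = 1.6000
  x_2 = (4 - (1)·2.0000 - (-2.2)·-2.0000) / (-7.2) = 0.3333
  x_3 = (5 - (4)·2.0000 - (3)·3.0000) / (8) = -1.5000
Iteration 2:
  x_1 = (-2 - (-2)·0.3333 - (2)·-1.5000) / (5) = 0.3333
  x_2 = (4 - (1)·1.6000 - (-2.2)·-1.5000) / (-7.2) = 0.1250
  x_3 = (5 - (4)·1.6000 - (3)·0.3333) / (8) = -0.3000
Residual b − A·x = (-2.8165, 3.9067, 5.6918); ∞-norm = 5.6918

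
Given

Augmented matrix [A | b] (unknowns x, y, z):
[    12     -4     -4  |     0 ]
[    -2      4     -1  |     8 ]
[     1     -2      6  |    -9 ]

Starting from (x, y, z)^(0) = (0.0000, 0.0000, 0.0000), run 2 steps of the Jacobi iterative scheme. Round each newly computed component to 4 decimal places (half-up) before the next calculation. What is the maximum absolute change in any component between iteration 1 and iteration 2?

0.6667

Iteration 1:
  x = (0 - (-4)·0.0000 - (-4)·0.0000) / (12) = 0.0000
  y = (8 - (-2)·0.0000 - (-1)·0.0000) / (4) = 2.0000
  z = (-9 - (1)·0.0000 - (-2)·0.0000) / (6) = -1.5000
Iteration 2:
  x = (0 - (-4)·2.0000 - (-4)·-1.5000) / (12) = 0.1667
  y = (8 - (-2)·0.0000 - (-1)·-1.5000) / (4) = 1.6250
  z = (-9 - (1)·0.0000 - (-2)·2.0000) / (6) = -0.8333
Change: (0.1667, -0.3750, 0.6667) → max |·| = 0.6667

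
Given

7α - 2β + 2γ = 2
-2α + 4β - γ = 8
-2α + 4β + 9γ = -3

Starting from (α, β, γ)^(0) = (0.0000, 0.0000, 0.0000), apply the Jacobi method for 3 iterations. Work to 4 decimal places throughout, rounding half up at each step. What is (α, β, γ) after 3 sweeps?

(1.2052, 2.1865, -1.0370)

Iteration 1:
  α = (2 - (-2)·0.0000 - (2)·0.0000) / (7) = 0.2857
  β = (8 - (-2)·0.0000 - (-1)·0.0000) / (4) = 2.0000
  γ = (-3 - (-2)·0.0000 - (4)·0.0000) / (9) = -0.3333
Iteration 2:
  α = (2 - (-2)·2.0000 - (2)·-0.3333) / (7) = 0.9524
  β = (8 - (-2)·0.2857 - (-1)·-0.3333) / (4) = 2.0595
  γ = (-3 - (-2)·0.2857 - (4)·2.0000) / (9) = -1.1587
Iteration 3:
  α = (2 - (-2)·2.0595 - (2)·-1.1587) / (7) = 1.2052
  β = (8 - (-2)·0.9524 - (-1)·-1.1587) / (4) = 2.1865
  γ = (-3 - (-2)·0.9524 - (4)·2.0595) / (9) = -1.0370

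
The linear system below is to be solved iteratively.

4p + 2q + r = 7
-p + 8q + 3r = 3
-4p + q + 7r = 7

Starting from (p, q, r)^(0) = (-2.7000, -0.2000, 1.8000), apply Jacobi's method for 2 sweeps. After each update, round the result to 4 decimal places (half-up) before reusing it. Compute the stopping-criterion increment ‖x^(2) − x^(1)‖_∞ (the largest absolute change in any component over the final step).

2.4054

Iteration 1:
  p = (7 - (2)·-0.2000 - (1)·1.8000) / (4) = 1.4000
  q = (3 - (-1)·-2.7000 - (3)·1.8000) / (8) = -0.6375
  r = (7 - (-4)·-2.7000 - (1)·-0.2000) / (7) = -0.5143
Iteration 2:
  p = (7 - (2)·-0.6375 - (1)·-0.5143) / (4) = 2.1973
  q = (3 - (-1)·1.4000 - (3)·-0.5143) / (8) = 0.7429
  r = (7 - (-4)·1.4000 - (1)·-0.6375) / (7) = 1.8911
Change: (0.7973, 1.3804, 2.4054) → max |·| = 2.4054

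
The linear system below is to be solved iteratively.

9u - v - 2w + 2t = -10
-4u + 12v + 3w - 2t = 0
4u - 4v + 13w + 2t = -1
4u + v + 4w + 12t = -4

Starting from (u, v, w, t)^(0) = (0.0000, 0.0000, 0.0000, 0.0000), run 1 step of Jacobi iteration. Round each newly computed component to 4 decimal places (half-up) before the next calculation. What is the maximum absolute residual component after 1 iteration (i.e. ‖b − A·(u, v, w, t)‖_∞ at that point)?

5.1107

Iteration 1:
  u = (-10 - (-1)·0.0000 - (-2)·0.0000 - (2)·0.0000) / (9) = -1.1111
  v = (0 - (-4)·0.0000 - (3)·0.0000 - (-2)·0.0000) / (12) = 0.0000
  w = (-1 - (4)·0.0000 - (-4)·0.0000 - (2)·0.0000) / (13) = -0.0769
  t = (-4 - (4)·0.0000 - (1)·0.0000 - (4)·0.0000) / (12) = -0.3333
Residual b − A·x = (0.5127, -4.8803, 5.1107, 4.7516); ∞-norm = 5.1107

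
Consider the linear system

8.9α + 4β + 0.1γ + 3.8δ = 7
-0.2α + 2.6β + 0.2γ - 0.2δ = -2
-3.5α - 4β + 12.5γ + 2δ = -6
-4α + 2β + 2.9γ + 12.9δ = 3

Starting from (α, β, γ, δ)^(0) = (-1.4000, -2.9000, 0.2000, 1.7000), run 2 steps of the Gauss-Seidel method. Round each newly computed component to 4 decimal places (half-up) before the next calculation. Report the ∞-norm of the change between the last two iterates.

Iteration 1:
  α = (7 - (4)·-2.9000 - (0.1)·0.2000 - (3.8)·1.7000) / (8.9) = 1.3618
  β = (-2 - (-0.2)·1.3618 - (0.2)·0.2000 - (-0.2)·1.7000) / (2.6) = -0.5491
  γ = (-6 - (-3.5)·1.3618 - (-4)·-0.5491 - (2)·1.7000) / (12.5) = -0.5464
  δ = (3 - (-4)·1.3618 - (2)·-0.5491 - (2.9)·-0.5464) / (12.9) = 0.8628
Iteration 2:
  α = (7 - (4)·-0.5491 - (0.1)·-0.5464 - (3.8)·0.8628) / (8.9) = 0.6711
  β = (-2 - (-0.2)·0.6711 - (0.2)·-0.5464 - (-0.2)·0.8628) / (2.6) = -0.6092
  γ = (-6 - (-3.5)·0.6711 - (-4)·-0.6092 - (2)·0.8628) / (12.5) = -0.6251
  δ = (3 - (-4)·0.6711 - (2)·-0.6092 - (2.9)·-0.6251) / (12.9) = 0.6756
Change: (-0.6907, -0.0601, -0.0787, -0.1872) → max |·| = 0.6907

0.6907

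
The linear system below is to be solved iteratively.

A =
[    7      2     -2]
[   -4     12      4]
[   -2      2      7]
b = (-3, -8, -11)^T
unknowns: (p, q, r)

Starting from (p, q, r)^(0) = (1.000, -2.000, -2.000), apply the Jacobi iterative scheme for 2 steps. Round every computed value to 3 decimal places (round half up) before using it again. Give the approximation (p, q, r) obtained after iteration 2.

Iteration 1:
  p = (-3 - (2)·-2.000 - (-2)·-2.000) / (7) = -0.429
  q = (-8 - (-4)·1.000 - (4)·-2.000) / (12) = 0.333
  r = (-11 - (-2)·1.000 - (2)·-2.000) / (7) = -0.714
Iteration 2:
  p = (-3 - (2)·0.333 - (-2)·-0.714) / (7) = -0.728
  q = (-8 - (-4)·-0.429 - (4)·-0.714) / (12) = -0.572
  r = (-11 - (-2)·-0.429 - (2)·0.333) / (7) = -1.789

(-0.728, -0.572, -1.789)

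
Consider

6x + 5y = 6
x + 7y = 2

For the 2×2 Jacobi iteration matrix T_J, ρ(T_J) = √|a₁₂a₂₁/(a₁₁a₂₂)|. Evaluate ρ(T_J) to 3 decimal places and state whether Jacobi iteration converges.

0.345

a₁₂a₂₁/(a₁₁a₂₂) = (5)·(1) / ((6)·(7)) = 0.119048
ρ = √|0.119048| = √0.119048 = 0.345
ρ < 1, so Jacobi converges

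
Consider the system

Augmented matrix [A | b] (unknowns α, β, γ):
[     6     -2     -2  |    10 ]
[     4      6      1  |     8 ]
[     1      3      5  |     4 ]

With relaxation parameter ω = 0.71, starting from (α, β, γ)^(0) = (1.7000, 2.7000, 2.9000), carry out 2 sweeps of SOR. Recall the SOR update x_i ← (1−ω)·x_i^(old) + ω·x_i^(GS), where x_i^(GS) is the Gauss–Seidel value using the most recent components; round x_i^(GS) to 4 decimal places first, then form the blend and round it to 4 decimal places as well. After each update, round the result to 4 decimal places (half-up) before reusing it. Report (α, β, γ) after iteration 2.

Iteration 1:
  α: GS value = (10 - (-2)·2.7000 - (-2)·2.9000) / (6) = 3.5333;  α ← (1−ω)·1.7000 + ω·3.5333 = 3.0016
  β: GS value = (8 - (4)·3.0016 - (1)·2.9000) / (6) = -1.1511;  β ← (1−ω)·2.7000 + ω·-1.1511 = -0.0343
  γ: GS value = (4 - (1)·3.0016 - (3)·-0.0343) / (5) = 0.2203;  γ ← (1−ω)·2.9000 + ω·0.2203 = 0.9974
Iteration 2:
  α: GS value = (10 - (-2)·-0.0343 - (-2)·0.9974) / (6) = 1.9877;  α ← (1−ω)·3.0016 + ω·1.9877 = 2.2817
  β: GS value = (8 - (4)·2.2817 - (1)·0.9974) / (6) = -0.3540;  β ← (1−ω)·-0.0343 + ω·-0.3540 = -0.2613
  γ: GS value = (4 - (1)·2.2817 - (3)·-0.2613) / (5) = 0.5004;  γ ← (1−ω)·0.9974 + ω·0.5004 = 0.6445

(2.2817, -0.2613, 0.6445)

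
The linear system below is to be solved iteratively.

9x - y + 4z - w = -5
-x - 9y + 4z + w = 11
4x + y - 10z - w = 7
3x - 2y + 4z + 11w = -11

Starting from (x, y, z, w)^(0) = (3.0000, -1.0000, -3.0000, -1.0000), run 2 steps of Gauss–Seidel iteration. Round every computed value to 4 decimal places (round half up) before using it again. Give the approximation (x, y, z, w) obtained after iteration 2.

(-0.7263, -1.5875, -1.0082, -0.7239)

Iteration 1:
  x = (-5 - (-1)·-1.0000 - (4)·-3.0000 - (-1)·-1.0000) / (9) = 0.5556
  y = (11 - (-1)·0.5556 - (4)·-3.0000 - (1)·-1.0000) / (-9) = -2.7284
  z = (7 - (4)·0.5556 - (1)·-2.7284 - (-1)·-1.0000) / (-10) = -0.6506
  w = (-11 - (3)·0.5556 - (-2)·-2.7284 - (4)·-0.6506) / (11) = -1.4110
Iteration 2:
  x = (-5 - (-1)·-2.7284 - (4)·-0.6506 - (-1)·-1.4110) / (9) = -0.7263
  y = (11 - (-1)·-0.7263 - (4)·-0.6506 - (1)·-1.4110) / (-9) = -1.5875
  z = (7 - (4)·-0.7263 - (1)·-1.5875 - (-1)·-1.4110) / (-10) = -1.0082
  w = (-11 - (3)·-0.7263 - (-2)·-1.5875 - (4)·-1.0082) / (11) = -0.7239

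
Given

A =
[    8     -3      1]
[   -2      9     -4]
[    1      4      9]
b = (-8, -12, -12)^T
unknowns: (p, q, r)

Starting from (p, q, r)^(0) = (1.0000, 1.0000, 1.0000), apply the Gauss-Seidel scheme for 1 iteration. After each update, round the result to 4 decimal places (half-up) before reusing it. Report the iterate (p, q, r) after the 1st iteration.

(-0.7500, -1.0556, -0.7808)

Iteration 1:
  p = (-8 - (-3)·1.0000 - (1)·1.0000) / (8) = -0.7500
  q = (-12 - (-2)·-0.7500 - (-4)·1.0000) / (9) = -1.0556
  r = (-12 - (1)·-0.7500 - (4)·-1.0556) / (9) = -0.7808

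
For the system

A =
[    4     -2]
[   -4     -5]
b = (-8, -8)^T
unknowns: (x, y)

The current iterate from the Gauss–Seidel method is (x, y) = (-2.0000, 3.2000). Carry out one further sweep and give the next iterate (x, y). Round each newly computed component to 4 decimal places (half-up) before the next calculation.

(-0.4000, 1.9200)

One sweep:
  x = (-8 - (-2)·3.2000) / (4) = -0.4000
  y = (-8 - (-4)·-0.4000) / (-5) = 1.9200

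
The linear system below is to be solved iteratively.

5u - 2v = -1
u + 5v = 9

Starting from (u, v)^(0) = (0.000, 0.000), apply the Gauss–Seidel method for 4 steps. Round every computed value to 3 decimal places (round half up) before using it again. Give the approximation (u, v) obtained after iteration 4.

(0.482, 1.704)

Iteration 1:
  u = (-1 - (-2)·0.000) / (5) = -0.200
  v = (9 - (1)·-0.200) / (5) = 1.840
Iteration 2:
  u = (-1 - (-2)·1.840) / (5) = 0.536
  v = (9 - (1)·0.536) / (5) = 1.693
Iteration 3:
  u = (-1 - (-2)·1.693) / (5) = 0.477
  v = (9 - (1)·0.477) / (5) = 1.705
Iteration 4:
  u = (-1 - (-2)·1.705) / (5) = 0.482
  v = (9 - (1)·0.482) / (5) = 1.704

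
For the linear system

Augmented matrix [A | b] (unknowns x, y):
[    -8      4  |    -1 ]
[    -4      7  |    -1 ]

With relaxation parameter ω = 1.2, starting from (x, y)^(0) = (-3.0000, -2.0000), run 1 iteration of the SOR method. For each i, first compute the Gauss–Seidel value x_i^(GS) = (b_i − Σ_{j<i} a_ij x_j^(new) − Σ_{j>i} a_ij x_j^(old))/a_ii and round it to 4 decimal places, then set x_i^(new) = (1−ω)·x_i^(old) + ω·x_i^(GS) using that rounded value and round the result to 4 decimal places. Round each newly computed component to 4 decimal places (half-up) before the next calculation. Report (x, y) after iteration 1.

(-0.4500, -0.0800)

Iteration 1:
  x: GS value = (-1 - (4)·-2.0000) / (-8) = -0.8750;  x ← (1−ω)·-3.0000 + ω·-0.8750 = -0.4500
  y: GS value = (-1 - (-4)·-0.4500) / (7) = -0.4000;  y ← (1−ω)·-2.0000 + ω·-0.4000 = -0.0800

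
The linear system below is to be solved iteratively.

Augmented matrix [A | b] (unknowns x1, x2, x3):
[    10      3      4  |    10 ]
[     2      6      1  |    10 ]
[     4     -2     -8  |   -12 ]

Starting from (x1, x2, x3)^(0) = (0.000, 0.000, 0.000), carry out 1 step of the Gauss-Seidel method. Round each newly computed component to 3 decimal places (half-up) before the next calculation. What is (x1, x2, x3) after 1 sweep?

(1.000, 1.333, 1.667)

Iteration 1:
  x1 = (10 - (3)·0.000 - (4)·0.000) / (10) = 1.000
  x2 = (10 - (2)·1.000 - (1)·0.000) / (6) = 1.333
  x3 = (-12 - (4)·1.000 - (-2)·1.333) / (-8) = 1.667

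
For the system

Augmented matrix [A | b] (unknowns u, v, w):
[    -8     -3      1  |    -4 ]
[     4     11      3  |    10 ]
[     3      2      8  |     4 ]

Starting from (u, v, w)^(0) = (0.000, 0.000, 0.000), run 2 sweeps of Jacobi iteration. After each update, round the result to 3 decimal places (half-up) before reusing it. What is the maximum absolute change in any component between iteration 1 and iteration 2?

Iteration 1:
  u = (-4 - (-3)·0.000 - (1)·0.000) / (-8) = 0.500
  v = (10 - (4)·0.000 - (3)·0.000) / (11) = 0.909
  w = (4 - (3)·0.000 - (2)·0.000) / (8) = 0.500
Iteration 2:
  u = (-4 - (-3)·0.909 - (1)·0.500) / (-8) = 0.222
  v = (10 - (4)·0.500 - (3)·0.500) / (11) = 0.591
  w = (4 - (3)·0.500 - (2)·0.909) / (8) = 0.085
Change: (-0.278, -0.318, -0.415) → max |·| = 0.415

0.415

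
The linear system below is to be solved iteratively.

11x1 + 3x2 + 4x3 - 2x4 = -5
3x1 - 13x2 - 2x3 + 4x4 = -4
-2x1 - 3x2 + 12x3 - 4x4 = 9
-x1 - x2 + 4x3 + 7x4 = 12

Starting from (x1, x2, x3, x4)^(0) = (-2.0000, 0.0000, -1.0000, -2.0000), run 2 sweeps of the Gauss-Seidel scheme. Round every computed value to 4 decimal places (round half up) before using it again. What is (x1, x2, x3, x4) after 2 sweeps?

(-0.0641, 0.8078, 1.4896, 0.9693)

Iteration 1:
  x1 = (-5 - (3)·0.0000 - (4)·-1.0000 - (-2)·-2.0000) / (11) = -0.4545
  x2 = (-4 - (3)·-0.4545 - (-2)·-1.0000 - (4)·-2.0000) / (-13) = -0.2587
  x3 = (9 - (-2)·-0.4545 - (-3)·-0.2587 - (-4)·-2.0000) / (12) = -0.0571
  x4 = (12 - (-1)·-0.4545 - (-1)·-0.2587 - (4)·-0.0571) / (7) = 1.6450
Iteration 2:
  x1 = (-5 - (3)·-0.2587 - (4)·-0.0571 - (-2)·1.6450) / (11) = -0.0641
  x2 = (-4 - (3)·-0.0641 - (-2)·-0.0571 - (4)·1.6450) / (-13) = 0.8078
  x3 = (9 - (-2)·-0.0641 - (-3)·0.8078 - (-4)·1.6450) / (12) = 1.4896
  x4 = (12 - (-1)·-0.0641 - (-1)·0.8078 - (4)·1.4896) / (7) = 0.9693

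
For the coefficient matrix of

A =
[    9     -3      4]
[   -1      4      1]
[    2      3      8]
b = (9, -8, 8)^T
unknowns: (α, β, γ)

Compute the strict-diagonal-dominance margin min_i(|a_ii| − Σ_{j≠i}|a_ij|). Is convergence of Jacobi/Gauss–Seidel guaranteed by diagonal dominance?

row 1: |9| − (3+4) = 2
row 2: |4| − (1+1) = 2
row 3: |8| − (2+3) = 3
minimum over rows = 2 → strictly diagonally dominant (convergence guaranteed)

2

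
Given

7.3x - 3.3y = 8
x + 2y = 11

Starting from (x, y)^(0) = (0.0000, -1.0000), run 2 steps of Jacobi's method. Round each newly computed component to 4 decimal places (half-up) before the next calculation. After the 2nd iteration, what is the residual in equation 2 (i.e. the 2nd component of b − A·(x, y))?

-2.9384

Iteration 1:
  x = (8 - (-3.3)·-1.0000) / (7.3) = 0.6438
  y = (11 - (1)·0.0000) / (2) = 5.5000
Iteration 2:
  x = (8 - (-3.3)·5.5000) / (7.3) = 3.5822
  y = (11 - (1)·0.6438) / (2) = 5.1781
Residual b − A·x = (-1.0623, -2.9384)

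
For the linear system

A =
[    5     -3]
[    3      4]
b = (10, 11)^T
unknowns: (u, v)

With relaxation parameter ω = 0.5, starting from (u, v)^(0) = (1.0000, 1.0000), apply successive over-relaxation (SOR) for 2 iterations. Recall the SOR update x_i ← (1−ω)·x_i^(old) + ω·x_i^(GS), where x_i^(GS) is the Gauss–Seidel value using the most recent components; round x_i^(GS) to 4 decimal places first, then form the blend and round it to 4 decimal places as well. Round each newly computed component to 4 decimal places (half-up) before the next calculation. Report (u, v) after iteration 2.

Iteration 1:
  u: GS value = (10 - (-3)·1.0000) / (5) = 2.6000;  u ← (1−ω)·1.0000 + ω·2.6000 = 1.8000
  v: GS value = (11 - (3)·1.8000) / (4) = 1.4000;  v ← (1−ω)·1.0000 + ω·1.4000 = 1.2000
Iteration 2:
  u: GS value = (10 - (-3)·1.2000) / (5) = 2.7200;  u ← (1−ω)·1.8000 + ω·2.7200 = 2.2600
  v: GS value = (11 - (3)·2.2600) / (4) = 1.0550;  v ← (1−ω)·1.2000 + ω·1.0550 = 1.1275

(2.2600, 1.1275)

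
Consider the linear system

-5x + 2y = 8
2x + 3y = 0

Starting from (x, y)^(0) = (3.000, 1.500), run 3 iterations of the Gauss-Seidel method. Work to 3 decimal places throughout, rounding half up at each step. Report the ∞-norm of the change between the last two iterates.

Iteration 1:
  x = (8 - (2)·1.500) / (-5) = -1.000
  y = (0 - (2)·-1.000) / (3) = 0.667
Iteration 2:
  x = (8 - (2)·0.667) / (-5) = -1.333
  y = (0 - (2)·-1.333) / (3) = 0.889
Iteration 3:
  x = (8 - (2)·0.889) / (-5) = -1.244
  y = (0 - (2)·-1.244) / (3) = 0.829
Change: (0.089, -0.060) → max |·| = 0.089

0.089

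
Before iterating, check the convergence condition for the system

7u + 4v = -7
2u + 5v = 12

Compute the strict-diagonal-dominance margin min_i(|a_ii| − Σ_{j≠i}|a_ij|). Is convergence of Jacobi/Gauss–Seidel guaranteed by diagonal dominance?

3

row 1: |7| − (4) = 3
row 2: |5| − (2) = 3
minimum over rows = 3 → strictly diagonally dominant (convergence guaranteed)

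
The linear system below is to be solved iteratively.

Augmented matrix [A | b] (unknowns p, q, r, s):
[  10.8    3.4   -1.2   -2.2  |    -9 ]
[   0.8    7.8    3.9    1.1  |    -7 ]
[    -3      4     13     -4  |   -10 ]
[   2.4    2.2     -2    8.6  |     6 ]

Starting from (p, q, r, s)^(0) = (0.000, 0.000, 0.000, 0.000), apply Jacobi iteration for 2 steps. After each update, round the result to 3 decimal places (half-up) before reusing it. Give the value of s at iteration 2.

0.981

Iteration 1:
  p = (-9 - (3.4)·0.000 - (-1.2)·0.000 - (-2.2)·0.000) / (10.8) = -0.833
  q = (-7 - (0.8)·0.000 - (3.9)·0.000 - (1.1)·0.000) / (7.8) = -0.897
  r = (-10 - (-3)·0.000 - (4)·0.000 - (-4)·0.000) / (13) = -0.769
  s = (6 - (2.4)·0.000 - (2.2)·0.000 - (-2)·0.000) / (8.6) = 0.698
Iteration 2:
  p = (-9 - (3.4)·-0.897 - (-1.2)·-0.769 - (-2.2)·0.698) / (10.8) = -0.494
  q = (-7 - (0.8)·-0.833 - (3.9)·-0.769 - (1.1)·0.698) / (7.8) = -0.526
  r = (-10 - (-3)·-0.833 - (4)·-0.897 - (-4)·0.698) / (13) = -0.471
  s = (6 - (2.4)·-0.833 - (2.2)·-0.897 - (-2)·-0.769) / (8.6) = 0.981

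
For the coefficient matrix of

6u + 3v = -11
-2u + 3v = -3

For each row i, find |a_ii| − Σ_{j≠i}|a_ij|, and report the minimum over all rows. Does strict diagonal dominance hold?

row 1: |6| − (3) = 3
row 2: |3| − (2) = 1
minimum over rows = 1 → strictly diagonally dominant (convergence guaranteed)

1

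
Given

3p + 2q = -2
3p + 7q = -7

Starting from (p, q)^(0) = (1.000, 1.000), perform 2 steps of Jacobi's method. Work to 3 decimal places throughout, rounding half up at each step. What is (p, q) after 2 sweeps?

Iteration 1:
  p = (-2 - (2)·1.000) / (3) = -1.333
  q = (-7 - (3)·1.000) / (7) = -1.429
Iteration 2:
  p = (-2 - (2)·-1.429) / (3) = 0.286
  q = (-7 - (3)·-1.333) / (7) = -0.429

(0.286, -0.429)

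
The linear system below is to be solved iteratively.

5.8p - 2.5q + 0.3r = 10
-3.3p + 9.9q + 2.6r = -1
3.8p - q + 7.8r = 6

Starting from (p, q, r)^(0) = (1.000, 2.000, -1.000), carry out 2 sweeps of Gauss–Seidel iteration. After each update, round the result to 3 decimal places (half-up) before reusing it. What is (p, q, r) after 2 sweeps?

(2.193, 0.730, -0.206)

Iteration 1:
  p = (10 - (-2.5)·2.000 - (0.3)·-1.000) / (5.8) = 2.638
  q = (-1 - (-3.3)·2.638 - (2.6)·-1.000) / (9.9) = 1.041
  r = (6 - (3.8)·2.638 - (-1)·1.041) / (7.8) = -0.382
Iteration 2:
  p = (10 - (-2.5)·1.041 - (0.3)·-0.382) / (5.8) = 2.193
  q = (-1 - (-3.3)·2.193 - (2.6)·-0.382) / (9.9) = 0.730
  r = (6 - (3.8)·2.193 - (-1)·0.730) / (7.8) = -0.206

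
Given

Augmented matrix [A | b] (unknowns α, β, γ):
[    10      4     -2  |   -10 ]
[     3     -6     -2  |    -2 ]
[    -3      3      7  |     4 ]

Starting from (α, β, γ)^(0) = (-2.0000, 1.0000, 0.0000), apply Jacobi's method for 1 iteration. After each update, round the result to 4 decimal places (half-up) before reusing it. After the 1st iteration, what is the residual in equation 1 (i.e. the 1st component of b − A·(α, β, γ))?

5.2382

Iteration 1:
  α = (-10 - (4)·1.0000 - (-2)·0.0000) / (10) = -1.4000
  β = (-2 - (3)·-2.0000 - (-2)·0.0000) / (-6) = -0.6667
  γ = (4 - (-3)·-2.0000 - (3)·1.0000) / (7) = -0.7143
Residual b − A·x = (5.2382, -3.2288, 6.8002)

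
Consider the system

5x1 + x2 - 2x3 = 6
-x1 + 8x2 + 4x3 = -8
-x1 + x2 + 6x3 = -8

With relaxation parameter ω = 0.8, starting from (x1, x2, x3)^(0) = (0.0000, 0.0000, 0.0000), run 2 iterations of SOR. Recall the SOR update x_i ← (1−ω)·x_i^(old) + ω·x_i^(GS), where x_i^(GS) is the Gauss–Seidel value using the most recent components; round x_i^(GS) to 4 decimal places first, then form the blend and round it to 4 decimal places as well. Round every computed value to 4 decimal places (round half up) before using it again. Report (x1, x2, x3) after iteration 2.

(0.9943, -0.5034, -1.0359)

Iteration 1:
  x1: GS value = (6 - (1)·0.0000 - (-2)·0.0000) / (5) = 1.2000;  x1 ← (1−ω)·0.0000 + ω·1.2000 = 0.9600
  x2: GS value = (-8 - (-1)·0.9600 - (4)·0.0000) / (8) = -0.8800;  x2 ← (1−ω)·0.0000 + ω·-0.8800 = -0.7040
  x3: GS value = (-8 - (-1)·0.9600 - (1)·-0.7040) / (6) = -1.0560;  x3 ← (1−ω)·0.0000 + ω·-1.0560 = -0.8448
Iteration 2:
  x1: GS value = (6 - (1)·-0.7040 - (-2)·-0.8448) / (5) = 1.0029;  x1 ← (1−ω)·0.9600 + ω·1.0029 = 0.9943
  x2: GS value = (-8 - (-1)·0.9943 - (4)·-0.8448) / (8) = -0.4533;  x2 ← (1−ω)·-0.7040 + ω·-0.4533 = -0.5034
  x3: GS value = (-8 - (-1)·0.9943 - (1)·-0.5034) / (6) = -1.0837;  x3 ← (1−ω)·-0.8448 + ω·-1.0837 = -1.0359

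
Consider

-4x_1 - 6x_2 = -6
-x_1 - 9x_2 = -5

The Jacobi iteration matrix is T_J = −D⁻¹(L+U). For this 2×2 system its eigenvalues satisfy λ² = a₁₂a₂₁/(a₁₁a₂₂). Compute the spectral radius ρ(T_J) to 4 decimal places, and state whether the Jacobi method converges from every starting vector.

a₁₂a₂₁/(a₁₁a₂₂) = (-6)·(-1) / ((-4)·(-9)) = 0.166667
ρ = √|0.166667| = √0.166667 = 0.4082
ρ < 1, so Jacobi converges

0.4082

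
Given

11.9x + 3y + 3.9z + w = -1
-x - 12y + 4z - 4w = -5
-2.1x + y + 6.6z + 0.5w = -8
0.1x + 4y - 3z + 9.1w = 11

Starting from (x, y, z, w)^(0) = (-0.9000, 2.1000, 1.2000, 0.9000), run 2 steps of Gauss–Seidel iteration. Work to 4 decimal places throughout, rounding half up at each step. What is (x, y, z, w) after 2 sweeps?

(0.2930, -0.3093, -1.1014, 0.9784)

Iteration 1:
  x = (-1 - (3)·2.1000 - (3.9)·1.2000 - (1)·0.9000) / (11.9) = -1.0824
  y = (-5 - (-1)·-1.0824 - (4)·1.2000 - (-4)·0.9000) / (-12) = 0.6069
  z = (-8 - (-2.1)·-1.0824 - (1)·0.6069 - (0.5)·0.9000) / (6.6) = -1.7167
  w = (11 - (0.1)·-1.0824 - (4)·0.6069 - (-3)·-1.7167) / (9.1) = 0.3880
Iteration 2:
  x = (-1 - (3)·0.6069 - (3.9)·-1.7167 - (1)·0.3880) / (11.9) = 0.2930
  y = (-5 - (-1)·0.2930 - (4)·-1.7167 - (-4)·0.3880) / (-12) = -0.3093
  z = (-8 - (-2.1)·0.2930 - (1)·-0.3093 - (0.5)·0.3880) / (6.6) = -1.1014
  w = (11 - (0.1)·0.2930 - (4)·-0.3093 - (-3)·-1.1014) / (9.1) = 0.9784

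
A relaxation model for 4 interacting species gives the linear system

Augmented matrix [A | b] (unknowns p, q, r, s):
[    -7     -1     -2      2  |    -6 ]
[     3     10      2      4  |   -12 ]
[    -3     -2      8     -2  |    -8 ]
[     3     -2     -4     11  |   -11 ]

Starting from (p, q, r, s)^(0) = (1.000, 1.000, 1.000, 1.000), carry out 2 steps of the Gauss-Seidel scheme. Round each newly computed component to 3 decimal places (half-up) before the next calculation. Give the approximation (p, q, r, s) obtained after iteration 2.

(0.878, -0.499, -1.275, -1.794)

Iteration 1:
  p = (-6 - (-1)·1.000 - (-2)·1.000 - (2)·1.000) / (-7) = 0.714
  q = (-12 - (3)·0.714 - (2)·1.000 - (4)·1.000) / (10) = -2.014
  r = (-8 - (-3)·0.714 - (-2)·-2.014 - (-2)·1.000) / (8) = -0.986
  s = (-11 - (3)·0.714 - (-2)·-2.014 - (-4)·-0.986) / (11) = -1.919
Iteration 2:
  p = (-6 - (-1)·-2.014 - (-2)·-0.986 - (2)·-1.919) / (-7) = 0.878
  q = (-12 - (3)·0.878 - (2)·-0.986 - (4)·-1.919) / (10) = -0.499
  r = (-8 - (-3)·0.878 - (-2)·-0.499 - (-2)·-1.919) / (8) = -1.275
  s = (-11 - (3)·0.878 - (-2)·-0.499 - (-4)·-1.275) / (11) = -1.794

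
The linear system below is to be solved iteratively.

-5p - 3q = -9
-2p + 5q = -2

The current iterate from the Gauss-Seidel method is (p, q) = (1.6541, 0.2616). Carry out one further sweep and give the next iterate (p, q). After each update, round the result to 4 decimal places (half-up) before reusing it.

(1.6430, 0.2572)

One sweep:
  p = (-9 - (-3)·0.2616) / (-5) = 1.6430
  q = (-2 - (-2)·1.6430) / (5) = 0.2572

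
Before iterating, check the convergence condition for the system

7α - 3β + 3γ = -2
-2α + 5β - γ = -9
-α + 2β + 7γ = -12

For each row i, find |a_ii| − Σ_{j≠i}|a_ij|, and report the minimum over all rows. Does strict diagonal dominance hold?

row 1: |7| − (3+3) = 1
row 2: |5| − (2+1) = 2
row 3: |7| − (1+2) = 4
minimum over rows = 1 → strictly diagonally dominant (convergence guaranteed)

1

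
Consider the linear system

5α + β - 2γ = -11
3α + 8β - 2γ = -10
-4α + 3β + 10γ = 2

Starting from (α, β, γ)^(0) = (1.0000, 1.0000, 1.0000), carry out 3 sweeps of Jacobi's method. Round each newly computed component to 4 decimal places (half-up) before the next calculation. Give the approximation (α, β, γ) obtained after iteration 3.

Iteration 1:
  α = (-11 - (1)·1.0000 - (-2)·1.0000) / (5) = -2.0000
  β = (-10 - (3)·1.0000 - (-2)·1.0000) / (8) = -1.3750
  γ = (2 - (-4)·1.0000 - (3)·1.0000) / (10) = 0.3000
Iteration 2:
  α = (-11 - (1)·-1.3750 - (-2)·0.3000) / (5) = -1.8050
  β = (-10 - (3)·-2.0000 - (-2)·0.3000) / (8) = -0.4250
  γ = (2 - (-4)·-2.0000 - (3)·-1.3750) / (10) = -0.1875
Iteration 3:
  α = (-11 - (1)·-0.4250 - (-2)·-0.1875) / (5) = -2.1900
  β = (-10 - (3)·-1.8050 - (-2)·-0.1875) / (8) = -0.6200
  γ = (2 - (-4)·-1.8050 - (3)·-0.4250) / (10) = -0.3945

(-2.1900, -0.6200, -0.3945)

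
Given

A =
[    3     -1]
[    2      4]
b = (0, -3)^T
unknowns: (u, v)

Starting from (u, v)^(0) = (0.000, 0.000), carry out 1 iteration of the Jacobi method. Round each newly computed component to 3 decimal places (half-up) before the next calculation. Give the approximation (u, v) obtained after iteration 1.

Iteration 1:
  u = (0 - (-1)·0.000) / (3) = 0.000
  v = (-3 - (2)·0.000) / (4) = -0.750

(0.000, -0.750)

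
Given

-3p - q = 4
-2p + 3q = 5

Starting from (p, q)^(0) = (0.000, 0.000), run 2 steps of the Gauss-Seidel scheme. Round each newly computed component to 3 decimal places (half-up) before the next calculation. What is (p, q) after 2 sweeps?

(-1.593, 0.605)

Iteration 1:
  p = (4 - (-1)·0.000) / (-3) = -1.333
  q = (5 - (-2)·-1.333) / (3) = 0.778
Iteration 2:
  p = (4 - (-1)·0.778) / (-3) = -1.593
  q = (5 - (-2)·-1.593) / (3) = 0.605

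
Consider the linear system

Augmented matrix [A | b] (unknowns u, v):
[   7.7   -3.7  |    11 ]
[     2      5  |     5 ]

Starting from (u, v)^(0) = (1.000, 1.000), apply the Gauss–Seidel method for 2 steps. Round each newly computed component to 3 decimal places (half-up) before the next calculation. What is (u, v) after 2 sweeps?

(1.542, 0.383)

Iteration 1:
  u = (11 - (-3.7)·1.000) / (7.7) = 1.909
  v = (5 - (2)·1.909) / (5) = 0.236
Iteration 2:
  u = (11 - (-3.7)·0.236) / (7.7) = 1.542
  v = (5 - (2)·1.542) / (5) = 0.383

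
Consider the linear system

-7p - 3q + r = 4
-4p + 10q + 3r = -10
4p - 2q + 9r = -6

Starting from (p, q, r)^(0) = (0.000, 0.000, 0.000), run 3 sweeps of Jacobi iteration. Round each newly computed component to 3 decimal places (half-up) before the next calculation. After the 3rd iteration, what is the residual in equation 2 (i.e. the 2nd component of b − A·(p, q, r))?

Iteration 1:
  p = (4 - (-3)·0.000 - (1)·0.000) / (-7) = -0.571
  q = (-10 - (-4)·0.000 - (3)·0.000) / (10) = -1.000
  r = (-6 - (4)·0.000 - (-2)·0.000) / (9) = -0.667
Iteration 2:
  p = (4 - (-3)·-1.000 - (1)·-0.667) / (-7) = -0.238
  q = (-10 - (-4)·-0.571 - (3)·-0.667) / (10) = -1.028
  r = (-6 - (4)·-0.571 - (-2)·-1.000) / (9) = -0.635
Iteration 3:
  p = (4 - (-3)·-1.028 - (1)·-0.635) / (-7) = -0.222
  q = (-10 - (-4)·-0.238 - (3)·-0.635) / (10) = -0.905
  r = (-6 - (4)·-0.238 - (-2)·-1.028) / (9) = -0.789
Residual b − A·x = (0.520, 0.529, 0.179)

0.529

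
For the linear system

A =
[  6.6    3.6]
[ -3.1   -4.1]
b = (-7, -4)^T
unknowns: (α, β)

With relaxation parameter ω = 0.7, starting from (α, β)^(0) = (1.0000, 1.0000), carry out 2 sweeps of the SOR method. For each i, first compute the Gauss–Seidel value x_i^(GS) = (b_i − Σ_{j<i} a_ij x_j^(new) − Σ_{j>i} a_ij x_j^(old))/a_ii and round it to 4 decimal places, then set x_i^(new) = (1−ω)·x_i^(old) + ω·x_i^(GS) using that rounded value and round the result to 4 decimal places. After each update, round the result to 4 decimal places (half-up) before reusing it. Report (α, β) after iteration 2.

Iteration 1:
  α: GS value = (-7 - (3.6)·1.0000) / (6.6) = -1.6061;  α ← (1−ω)·1.0000 + ω·-1.6061 = -0.8243
  β: GS value = (-4 - (-3.1)·-0.8243) / (-4.1) = 1.5989;  β ← (1−ω)·1.0000 + ω·1.5989 = 1.4192
Iteration 2:
  α: GS value = (-7 - (3.6)·1.4192) / (6.6) = -1.8347;  α ← (1−ω)·-0.8243 + ω·-1.8347 = -1.5316
  β: GS value = (-4 - (-3.1)·-1.5316) / (-4.1) = 2.1336;  β ← (1−ω)·1.4192 + ω·2.1336 = 1.9193

(-1.5316, 1.9193)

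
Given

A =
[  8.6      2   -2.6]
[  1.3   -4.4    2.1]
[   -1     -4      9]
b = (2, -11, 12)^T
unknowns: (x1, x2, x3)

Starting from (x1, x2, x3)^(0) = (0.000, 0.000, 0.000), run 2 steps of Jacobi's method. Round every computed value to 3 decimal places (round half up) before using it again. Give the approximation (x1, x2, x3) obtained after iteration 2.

(0.054, 3.205, 2.470)

Iteration 1:
  x1 = (2 - (2)·0.000 - (-2.6)·0.000) / (8.6) = 0.233
  x2 = (-11 - (1.3)·0.000 - (2.1)·0.000) / (-4.4) = 2.500
  x3 = (12 - (-1)·0.000 - (-4)·0.000) / (9) = 1.333
Iteration 2:
  x1 = (2 - (2)·2.500 - (-2.6)·1.333) / (8.6) = 0.054
  x2 = (-11 - (1.3)·0.233 - (2.1)·1.333) / (-4.4) = 3.205
  x3 = (12 - (-1)·0.233 - (-4)·2.500) / (9) = 2.470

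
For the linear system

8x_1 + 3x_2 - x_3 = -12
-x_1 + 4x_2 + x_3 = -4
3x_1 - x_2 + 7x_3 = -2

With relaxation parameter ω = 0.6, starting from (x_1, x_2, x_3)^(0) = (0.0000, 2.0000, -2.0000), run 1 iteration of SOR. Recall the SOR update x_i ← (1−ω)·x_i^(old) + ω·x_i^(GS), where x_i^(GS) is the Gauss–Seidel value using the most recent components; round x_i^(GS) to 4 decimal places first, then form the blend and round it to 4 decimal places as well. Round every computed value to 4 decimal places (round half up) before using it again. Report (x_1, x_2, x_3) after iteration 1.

(-1.5000, 0.2750, -0.5622)

Iteration 1:
  x_1: GS value = (-12 - (3)·2.0000 - (-1)·-2.0000) / (8) = -2.5000;  x_1 ← (1−ω)·0.0000 + ω·-2.5000 = -1.5000
  x_2: GS value = (-4 - (-1)·-1.5000 - (1)·-2.0000) / (4) = -0.8750;  x_2 ← (1−ω)·2.0000 + ω·-0.8750 = 0.2750
  x_3: GS value = (-2 - (3)·-1.5000 - (-1)·0.2750) / (7) = 0.3964;  x_3 ← (1−ω)·-2.0000 + ω·0.3964 = -0.5622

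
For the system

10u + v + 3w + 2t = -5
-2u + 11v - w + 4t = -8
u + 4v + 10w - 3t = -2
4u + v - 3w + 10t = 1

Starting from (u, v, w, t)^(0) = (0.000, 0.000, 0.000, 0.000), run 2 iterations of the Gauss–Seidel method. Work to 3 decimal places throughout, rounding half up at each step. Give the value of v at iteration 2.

Iteration 1:
  u = (-5 - (1)·0.000 - (3)·0.000 - (2)·0.000) / (10) = -0.500
  v = (-8 - (-2)·-0.500 - (-1)·0.000 - (4)·0.000) / (11) = -0.818
  w = (-2 - (1)·-0.500 - (4)·-0.818 - (-3)·0.000) / (10) = 0.177
  t = (1 - (4)·-0.500 - (1)·-0.818 - (-3)·0.177) / (10) = 0.435
Iteration 2:
  u = (-5 - (1)·-0.818 - (3)·0.177 - (2)·0.435) / (10) = -0.558
  v = (-8 - (-2)·-0.558 - (-1)·0.177 - (4)·0.435) / (11) = -0.971
  w = (-2 - (1)·-0.558 - (4)·-0.971 - (-3)·0.435) / (10) = 0.375
  t = (1 - (4)·-0.558 - (1)·-0.971 - (-3)·0.375) / (10) = 0.533

-0.971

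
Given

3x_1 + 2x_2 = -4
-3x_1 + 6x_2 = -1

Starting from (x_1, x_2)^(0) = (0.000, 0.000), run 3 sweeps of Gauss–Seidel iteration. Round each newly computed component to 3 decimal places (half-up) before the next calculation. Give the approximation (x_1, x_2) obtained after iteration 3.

Iteration 1:
  x_1 = (-4 - (2)·0.000) / (3) = -1.333
  x_2 = (-1 - (-3)·-1.333) / (6) = -0.833
Iteration 2:
  x_1 = (-4 - (2)·-0.833) / (3) = -0.778
  x_2 = (-1 - (-3)·-0.778) / (6) = -0.556
Iteration 3:
  x_1 = (-4 - (2)·-0.556) / (3) = -0.963
  x_2 = (-1 - (-3)·-0.963) / (6) = -0.648

(-0.963, -0.648)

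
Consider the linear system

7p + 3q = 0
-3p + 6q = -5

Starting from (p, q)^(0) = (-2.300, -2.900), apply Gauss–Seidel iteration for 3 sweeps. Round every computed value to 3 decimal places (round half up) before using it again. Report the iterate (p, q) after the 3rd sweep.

(0.338, -0.664)

Iteration 1:
  p = (0 - (3)·-2.900) / (7) = 1.243
  q = (-5 - (-3)·1.243) / (6) = -0.212
Iteration 2:
  p = (0 - (3)·-0.212) / (7) = 0.091
  q = (-5 - (-3)·0.091) / (6) = -0.788
Iteration 3:
  p = (0 - (3)·-0.788) / (7) = 0.338
  q = (-5 - (-3)·0.338) / (6) = -0.664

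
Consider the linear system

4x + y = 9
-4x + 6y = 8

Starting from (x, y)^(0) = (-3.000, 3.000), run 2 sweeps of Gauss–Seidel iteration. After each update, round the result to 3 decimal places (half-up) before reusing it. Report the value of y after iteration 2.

2.445

Iteration 1:
  x = (9 - (1)·3.000) / (4) = 1.500
  y = (8 - (-4)·1.500) / (6) = 2.333
Iteration 2:
  x = (9 - (1)·2.333) / (4) = 1.667
  y = (8 - (-4)·1.667) / (6) = 2.445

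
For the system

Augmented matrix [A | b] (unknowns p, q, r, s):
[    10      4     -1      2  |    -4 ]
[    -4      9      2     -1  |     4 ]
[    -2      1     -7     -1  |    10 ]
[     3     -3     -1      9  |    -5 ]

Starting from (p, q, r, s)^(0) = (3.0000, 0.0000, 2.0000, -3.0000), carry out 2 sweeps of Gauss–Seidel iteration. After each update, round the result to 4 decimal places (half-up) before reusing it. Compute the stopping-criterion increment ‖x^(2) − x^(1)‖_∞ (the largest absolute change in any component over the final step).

Iteration 1:
  p = (-4 - (4)·0.0000 - (-1)·2.0000 - (2)·-3.0000) / (10) = 0.4000
  q = (4 - (-4)·0.4000 - (2)·2.0000 - (-1)·-3.0000) / (9) = -0.1556
  r = (10 - (-2)·0.4000 - (1)·-0.1556 - (-1)·-3.0000) / (-7) = -1.1365
  s = (-5 - (3)·0.4000 - (-3)·-0.1556 - (-1)·-1.1365) / (9) = -0.8670
Iteration 2:
  p = (-4 - (4)·-0.1556 - (-1)·-1.1365 - (2)·-0.8670) / (10) = -0.2780
  q = (4 - (-4)·-0.2780 - (2)·-1.1365 - (-1)·-0.8670) / (9) = 0.4771
  r = (10 - (-2)·-0.2780 - (1)·0.4771 - (-1)·-0.8670) / (-7) = -1.1571
  s = (-5 - (3)·-0.2780 - (-3)·0.4771 - (-1)·-1.1571) / (9) = -0.4324
Change: (-0.6780, 0.6327, -0.0206, 0.4346) → max |·| = 0.6780

0.6780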